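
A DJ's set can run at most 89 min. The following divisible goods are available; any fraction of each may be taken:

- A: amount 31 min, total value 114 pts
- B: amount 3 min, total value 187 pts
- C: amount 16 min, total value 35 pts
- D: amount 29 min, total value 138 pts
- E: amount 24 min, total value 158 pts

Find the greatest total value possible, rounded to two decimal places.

601.38

Take in order of value per unit:
- B (187/3 per unit): all 3 → value 187, running total 187.00
- E (158/24 per unit): all 24 → value 158, running total 345.00
- D (138/29 per unit): all 29 → value 138, running total 483.00
- A (114/31 per unit): all 31 → value 114, running total 597.00
- C (35/16 per unit): 2 of 16 → value 2×35/16 = 4.3750, running total 601.38
Total 601.38.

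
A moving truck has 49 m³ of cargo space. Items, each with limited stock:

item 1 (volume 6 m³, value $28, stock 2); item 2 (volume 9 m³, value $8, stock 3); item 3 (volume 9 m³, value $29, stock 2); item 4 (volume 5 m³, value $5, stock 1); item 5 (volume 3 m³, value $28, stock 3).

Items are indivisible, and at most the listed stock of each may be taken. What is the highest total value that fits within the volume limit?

$206

Top feasible selections:
- 2×item 1 + 1×item 2 + 2×item 3 + 3×item 5: volume 48, value 206
- 2×item 1 + 2×item 3 + 1×item 4 + 3×item 5: volume 44, value 203
- 2×item 1 + 2×item 3 + 3×item 5: volume 39, value 198
Best: $206.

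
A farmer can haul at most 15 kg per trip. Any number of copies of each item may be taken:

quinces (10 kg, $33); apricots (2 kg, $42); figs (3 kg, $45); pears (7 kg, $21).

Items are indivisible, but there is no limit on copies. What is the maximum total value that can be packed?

Best value-per-unit is apricots at 42/2; filling with it alone gives 7×42 = 294.
Optimal mix: 6×apricots + 1×figs → weight 15, value 297.

$297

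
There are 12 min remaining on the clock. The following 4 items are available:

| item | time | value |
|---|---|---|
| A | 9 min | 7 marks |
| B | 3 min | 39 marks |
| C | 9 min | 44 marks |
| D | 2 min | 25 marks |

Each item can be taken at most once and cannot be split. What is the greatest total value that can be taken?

Check high-value combinations within 12 min:
- B+C: time 3+9=12, value 39+44=83
- C+D: time 9+2=11, value 44+25=69
- B+D: time 3+2=5, value 39+25=64
- A+B: time 9+3=12, value 7+39=46
Best: 83 marks.

83 marks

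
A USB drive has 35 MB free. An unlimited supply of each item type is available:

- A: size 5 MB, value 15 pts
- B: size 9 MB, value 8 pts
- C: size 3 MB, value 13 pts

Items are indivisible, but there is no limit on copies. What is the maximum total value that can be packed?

145 pts

Best value-per-unit is C at 13/3; filling with it alone gives 11×13 = 143.
Optimal mix: 1×A + 10×C → size 35, value 145.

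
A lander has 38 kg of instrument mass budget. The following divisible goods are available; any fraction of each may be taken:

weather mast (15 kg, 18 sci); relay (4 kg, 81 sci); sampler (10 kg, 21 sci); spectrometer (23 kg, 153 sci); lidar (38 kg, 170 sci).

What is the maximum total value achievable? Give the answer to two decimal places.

283.21

Take in order of value per unit:
- relay (81/4 per unit): all 4 → value 81, running total 81.00
- spectrometer (153/23 per unit): all 23 → value 153, running total 234.00
- lidar (170/38 per unit): 11 of 38 → value 11×170/38 = 49.2105, running total 283.21
Total 283.21.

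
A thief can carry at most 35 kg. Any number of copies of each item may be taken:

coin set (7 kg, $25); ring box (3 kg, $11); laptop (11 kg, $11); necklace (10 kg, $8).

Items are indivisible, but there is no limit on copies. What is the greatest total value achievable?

Best value-per-unit is ring box at 11/3; filling with it alone gives 11×11 = 121.
Optimal mix: 2×coin set + 7×ring box → weight 35, value 127.

$127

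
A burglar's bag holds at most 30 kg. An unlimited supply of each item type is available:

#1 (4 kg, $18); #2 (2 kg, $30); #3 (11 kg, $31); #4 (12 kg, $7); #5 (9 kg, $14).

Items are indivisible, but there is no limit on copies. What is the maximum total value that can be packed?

$450

Best value-per-unit is #2 at 30/2, and filling with it alone uses weight 15×2=30. No mix of the others beats 15×30 = 450.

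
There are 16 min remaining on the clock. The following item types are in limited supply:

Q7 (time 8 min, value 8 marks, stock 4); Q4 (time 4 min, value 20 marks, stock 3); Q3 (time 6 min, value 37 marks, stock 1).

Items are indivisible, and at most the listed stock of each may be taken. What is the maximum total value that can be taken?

77 marks

Top feasible selections:
- 2×Q4 + 1×Q3: time 14, value 77
- 3×Q4: time 12, value 60
- 1×Q4 + 1×Q3: time 10, value 57
Best: 77 marks.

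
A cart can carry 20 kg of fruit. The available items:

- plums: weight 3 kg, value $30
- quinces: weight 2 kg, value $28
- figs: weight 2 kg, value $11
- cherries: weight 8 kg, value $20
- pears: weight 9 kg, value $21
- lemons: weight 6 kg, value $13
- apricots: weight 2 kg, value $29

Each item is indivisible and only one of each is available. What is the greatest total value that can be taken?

Check high-value combinations within 20 kg:
- plums+quinces+figs+pears+apricots: weight 3+2+2+9+2=18, value 30+28+11+21+29=119
- plums+quinces+figs+cherries+apricots: weight 3+2+2+8+2=17, value 30+28+11+20+29=118
- plums+quinces+figs+lemons+apricots: weight 3+2+2+6+2=15, value 30+28+11+13+29=111
- plums+quinces+pears+apricots: weight 3+2+9+2=16, value 30+28+21+29=108
- plums+quinces+cherries+apricots: weight 3+2+8+2=15, value 30+28+20+29=107
Best: $119.

$119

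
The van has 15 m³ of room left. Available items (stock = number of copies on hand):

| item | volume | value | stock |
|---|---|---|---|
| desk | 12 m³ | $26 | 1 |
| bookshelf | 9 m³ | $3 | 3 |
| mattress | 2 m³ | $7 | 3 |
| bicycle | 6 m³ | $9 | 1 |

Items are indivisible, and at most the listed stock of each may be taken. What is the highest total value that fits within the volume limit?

$33

Top feasible selections:
- 1×desk + 1×mattress: volume 14, value 33
- 3×mattress + 1×bicycle: volume 12, value 30
- 1×desk: volume 12, value 26
- 1×bookshelf + 3×mattress: volume 15, value 24
Best: $33.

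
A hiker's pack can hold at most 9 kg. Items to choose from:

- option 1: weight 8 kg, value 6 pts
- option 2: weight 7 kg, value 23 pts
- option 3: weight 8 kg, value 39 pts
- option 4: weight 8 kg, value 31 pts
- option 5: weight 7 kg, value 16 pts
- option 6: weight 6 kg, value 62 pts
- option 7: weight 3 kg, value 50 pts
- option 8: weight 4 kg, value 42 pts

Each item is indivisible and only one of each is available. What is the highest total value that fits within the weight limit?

112 pts

Check high-value combinations within 9 kg:
- option 6+option 7: weight 6+3=9, value 62+50=112
- option 7+option 8: weight 3+4=7, value 50+42=92
- option 6: weight 6, value 62
Best: 112 pts.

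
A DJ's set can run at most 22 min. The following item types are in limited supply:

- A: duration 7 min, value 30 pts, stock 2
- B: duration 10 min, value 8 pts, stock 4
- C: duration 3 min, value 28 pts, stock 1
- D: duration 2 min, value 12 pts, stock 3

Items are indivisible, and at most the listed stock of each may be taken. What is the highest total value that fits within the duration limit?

112 pts

Best selections within duration 22 and stock limits:
- 2×A + 1×C + 2×D: duration 21, value 112
- 2×A + 1×C + 1×D: duration 19, value 100
- 2×A + 3×D: duration 20, value 96
Best: 112 pts.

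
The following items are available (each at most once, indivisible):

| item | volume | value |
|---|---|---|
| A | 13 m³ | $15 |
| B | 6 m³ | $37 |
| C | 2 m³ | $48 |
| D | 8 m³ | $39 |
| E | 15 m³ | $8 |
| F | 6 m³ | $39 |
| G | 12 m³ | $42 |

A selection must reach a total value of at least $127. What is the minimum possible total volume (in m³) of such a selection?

Subsets with value ≥ 127, sorted by total volume:
- C+F+G: volume 20, value 129
- B+C+G: volume 20, value 127
- B+C+D+F: volume 22, value 163
Minimum volume: 20 m³.

20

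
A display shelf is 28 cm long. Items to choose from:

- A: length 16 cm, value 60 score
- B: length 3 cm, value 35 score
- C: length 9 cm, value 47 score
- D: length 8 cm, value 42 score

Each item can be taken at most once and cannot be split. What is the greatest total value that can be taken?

Check high-value combinations within 28 cm:
- A+B+C: length 16+3+9=28, value 60+35+47=142
- A+B+D: length 16+3+8=27, value 60+35+42=137
- B+C+D: length 3+9+8=20, value 35+47+42=124
Best: 142 score.

142 score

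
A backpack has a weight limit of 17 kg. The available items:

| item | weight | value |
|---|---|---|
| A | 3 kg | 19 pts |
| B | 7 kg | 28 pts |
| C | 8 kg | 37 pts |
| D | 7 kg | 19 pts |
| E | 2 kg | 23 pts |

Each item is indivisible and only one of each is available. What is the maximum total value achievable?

Check high-value combinations within 17 kg:
- B+C+E: weight 7+8+2=17, value 28+37+23=88
- A+C+E: weight 3+8+2=13, value 19+37+23=79
- C+D+E: weight 8+7+2=17, value 37+19+23=79
- A+B+E: weight 3+7+2=12, value 19+28+23=70
Best: 88 pts.

88 pts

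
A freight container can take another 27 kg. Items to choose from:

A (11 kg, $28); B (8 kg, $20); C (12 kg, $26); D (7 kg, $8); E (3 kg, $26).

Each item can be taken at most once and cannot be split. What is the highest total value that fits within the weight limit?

Check high-value combinations within 27 kg:
- A+C+E: weight 11+12+3=26, value 28+26+26=80
- A+B+E: weight 11+8+3=22, value 28+20+26=74
- B+C+E: weight 8+12+3=23, value 20+26+26=72
- A+D+E: weight 11+7+3=21, value 28+8+26=62
Best: $80.

$80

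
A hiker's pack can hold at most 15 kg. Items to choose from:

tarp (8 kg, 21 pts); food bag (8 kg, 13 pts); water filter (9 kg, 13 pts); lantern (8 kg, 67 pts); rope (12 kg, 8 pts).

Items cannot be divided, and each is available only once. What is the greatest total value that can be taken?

Check high-value combinations within 15 kg:
- lantern: weight 8, value 67
- tarp: weight 8, value 21
- food bag: weight 8, value 13
- water filter: weight 9, value 13
Best: 67 pts.

67 pts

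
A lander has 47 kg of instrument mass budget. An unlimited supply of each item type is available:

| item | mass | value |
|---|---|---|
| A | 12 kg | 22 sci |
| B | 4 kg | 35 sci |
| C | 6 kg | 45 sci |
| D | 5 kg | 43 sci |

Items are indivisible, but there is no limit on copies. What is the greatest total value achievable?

Best value-per-unit is B at 35/4; filling with it alone gives 11×35 = 385.
Optimal mix: 8×B + 3×D → mass 47, value 409.

409 sci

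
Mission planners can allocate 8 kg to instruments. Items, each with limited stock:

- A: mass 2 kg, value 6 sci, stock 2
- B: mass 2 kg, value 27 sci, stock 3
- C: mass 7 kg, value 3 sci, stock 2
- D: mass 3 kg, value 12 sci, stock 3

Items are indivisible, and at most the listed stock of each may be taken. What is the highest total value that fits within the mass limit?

87 sci

Top feasible selections:
- 1×A + 3×B: mass 8, value 87
- 3×B: mass 6, value 81
Best: 87 sci.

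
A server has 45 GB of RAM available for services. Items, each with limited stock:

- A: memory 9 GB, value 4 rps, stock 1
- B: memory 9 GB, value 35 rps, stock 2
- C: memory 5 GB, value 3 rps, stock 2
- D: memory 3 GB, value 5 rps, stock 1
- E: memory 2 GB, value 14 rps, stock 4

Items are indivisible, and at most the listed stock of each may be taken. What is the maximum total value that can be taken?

138 rps

Best selections within memory 45 and stock limits:
- 1×A + 2×B + 1×C + 1×D + 4×E: memory 43, value 138
- 2×B + 2×C + 1×D + 4×E: memory 39, value 137
- 1×A + 2×B + 2×C + 4×E: memory 45, value 136
Best: 138 rps.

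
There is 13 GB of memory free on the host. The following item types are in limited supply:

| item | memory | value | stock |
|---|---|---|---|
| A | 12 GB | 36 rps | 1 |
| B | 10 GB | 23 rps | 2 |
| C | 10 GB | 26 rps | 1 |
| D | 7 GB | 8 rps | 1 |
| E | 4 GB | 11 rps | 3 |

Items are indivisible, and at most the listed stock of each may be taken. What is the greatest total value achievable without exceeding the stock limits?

36 rps

Best selections within memory 13 and stock limits:
- 1×A: memory 12, value 36
- 3×E: memory 12, value 33
- 1×C: memory 10, value 26
- 1×B: memory 10, value 23
Best: 36 rps.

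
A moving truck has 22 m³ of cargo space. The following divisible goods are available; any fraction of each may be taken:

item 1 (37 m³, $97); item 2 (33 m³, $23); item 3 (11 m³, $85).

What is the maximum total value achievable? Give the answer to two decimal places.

113.84

Take in order of value per unit:
- item 3 (85/11 per unit): all 11 → value 85, running total 85.00
- item 1 (97/37 per unit): 11 of 37 → value 11×97/37 = 28.8378, running total 113.84
Total 113.84.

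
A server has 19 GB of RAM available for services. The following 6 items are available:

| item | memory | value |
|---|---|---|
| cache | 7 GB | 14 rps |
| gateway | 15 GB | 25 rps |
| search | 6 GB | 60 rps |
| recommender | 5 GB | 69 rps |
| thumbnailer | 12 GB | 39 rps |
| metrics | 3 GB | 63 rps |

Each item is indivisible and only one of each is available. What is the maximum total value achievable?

192 rps

Check high-value combinations within 19 GB:
- search+recommender+metrics: memory 6+5+3=14, value 60+69+63=192
- cache+recommender+metrics: memory 7+5+3=15, value 14+69+63=146
- cache+search+recommender: memory 7+6+5=18, value 14+60+69=143
- cache+search+metrics: memory 7+6+3=16, value 14+60+63=137
Best: 192 rps.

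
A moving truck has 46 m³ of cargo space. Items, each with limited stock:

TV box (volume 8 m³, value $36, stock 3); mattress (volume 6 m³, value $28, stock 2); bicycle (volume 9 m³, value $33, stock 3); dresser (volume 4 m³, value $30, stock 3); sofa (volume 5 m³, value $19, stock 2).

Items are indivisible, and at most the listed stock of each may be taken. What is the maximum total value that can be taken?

Best selections within volume 46 and stock limits:
- 2×TV box + 2×mattress + 3×dresser + 1×sofa: volume 45, value 237
- 3×TV box + 3×dresser + 2×sofa: volume 46, value 236
- 1×TV box + 2×mattress + 1×bicycle + 3×dresser + 1×sofa: volume 46, value 234
- 3×TV box + 1×bicycle + 3×dresser: volume 45, value 231
Best: $237.

$237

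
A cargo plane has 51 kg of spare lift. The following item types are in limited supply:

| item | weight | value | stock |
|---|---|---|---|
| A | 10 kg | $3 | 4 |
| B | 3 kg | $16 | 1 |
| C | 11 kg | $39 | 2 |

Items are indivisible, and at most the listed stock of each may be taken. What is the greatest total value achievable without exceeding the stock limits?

$100

Top feasible selections:
- 2×A + 1×B + 2×C: weight 45, value 100
- 1×A + 1×B + 2×C: weight 35, value 97
- 1×B + 2×C: weight 25, value 94
- 2×A + 2×C: weight 42, value 84
Best: $100.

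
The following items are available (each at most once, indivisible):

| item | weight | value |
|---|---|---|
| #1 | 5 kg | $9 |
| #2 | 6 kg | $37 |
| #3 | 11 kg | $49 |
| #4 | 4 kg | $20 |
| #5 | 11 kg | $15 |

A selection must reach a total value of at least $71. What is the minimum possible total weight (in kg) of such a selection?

17

Subsets with value ≥ 71, sorted by total weight:
- #2+#3: weight 17, value 86
- #1+#3+#4: weight 20, value 78
- #2+#3+#4: weight 21, value 106
Minimum weight: 17 kg.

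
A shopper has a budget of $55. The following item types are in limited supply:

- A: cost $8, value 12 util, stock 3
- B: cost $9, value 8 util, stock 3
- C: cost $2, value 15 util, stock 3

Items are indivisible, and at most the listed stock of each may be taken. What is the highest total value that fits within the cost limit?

Top feasible selections:
- 3×A + 2×B + 3×C: cost 48, value 97
- 2×A + 3×B + 3×C: cost 49, value 93
- 3×A + 3×B + 2×C: cost 55, value 90
- 3×A + 1×B + 3×C: cost 39, value 89
Best: 97 util.

97 util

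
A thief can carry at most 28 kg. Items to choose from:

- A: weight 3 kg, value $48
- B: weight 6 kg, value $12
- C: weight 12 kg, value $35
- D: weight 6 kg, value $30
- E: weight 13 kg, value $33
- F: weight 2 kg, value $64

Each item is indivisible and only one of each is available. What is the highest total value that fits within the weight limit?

$177

Check high-value combinations within 28 kg:
- A+C+D+F: weight 3+12+6+2=23, value 48+35+30+64=177
- A+D+E+F: weight 3+6+13+2=24, value 48+30+33+64=175
- A+B+C+F: weight 3+6+12+2=23, value 48+12+35+64=159
- A+B+E+F: weight 3+6+13+2=24, value 48+12+33+64=157
- A+B+D+F: weight 3+6+6+2=17, value 48+12+30+64=154
Best: $177.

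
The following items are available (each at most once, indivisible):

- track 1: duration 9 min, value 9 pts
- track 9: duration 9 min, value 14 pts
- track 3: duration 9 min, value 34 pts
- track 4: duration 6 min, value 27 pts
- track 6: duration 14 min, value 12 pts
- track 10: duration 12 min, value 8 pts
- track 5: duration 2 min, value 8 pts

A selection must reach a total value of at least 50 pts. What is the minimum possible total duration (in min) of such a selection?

Subsets with value ≥ 50, sorted by total duration:
- track 3+track 4: duration 15, value 61
- track 3+track 4+track 5: duration 17, value 69
- track 9+track 3+track 5: duration 20, value 56
Minimum duration: 15 min.

15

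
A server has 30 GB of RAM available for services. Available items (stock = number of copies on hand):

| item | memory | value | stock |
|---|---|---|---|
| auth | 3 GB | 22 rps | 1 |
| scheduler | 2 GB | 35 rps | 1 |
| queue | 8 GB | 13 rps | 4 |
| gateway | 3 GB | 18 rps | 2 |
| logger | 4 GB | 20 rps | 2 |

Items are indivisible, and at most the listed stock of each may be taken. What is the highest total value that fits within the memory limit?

Best selections within memory 30 and stock limits:
- 1×auth + 1×scheduler + 1×queue + 2×gateway + 2×logger: memory 27, value 146
- 1×auth + 1×scheduler + 2×gateway + 2×logger: memory 19, value 133
Best: 146 rps.

146 rps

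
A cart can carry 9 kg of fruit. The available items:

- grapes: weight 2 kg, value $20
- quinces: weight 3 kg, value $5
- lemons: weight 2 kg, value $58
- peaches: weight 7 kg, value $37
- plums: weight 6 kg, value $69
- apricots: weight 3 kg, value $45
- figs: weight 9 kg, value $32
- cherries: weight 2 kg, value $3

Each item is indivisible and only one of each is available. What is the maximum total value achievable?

This is a 0/1 knapsack; check combinations near the capacity.
- lemons+plums: weight 2+6=8, value 58+69=127
- grapes+lemons+apricots+cherries: weight 2+2+3+2=9, value 20+58+45+3=126
- grapes+lemons+apricots: weight 2+2+3=7, value 20+58+45=123
Best: $127.

$127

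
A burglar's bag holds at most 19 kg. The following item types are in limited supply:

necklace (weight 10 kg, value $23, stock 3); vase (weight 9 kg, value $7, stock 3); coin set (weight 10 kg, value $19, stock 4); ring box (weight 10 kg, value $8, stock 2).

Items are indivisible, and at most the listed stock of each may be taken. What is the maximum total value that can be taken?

Best selections within weight 19 and stock limits:
- 1×necklace + 1×vase: weight 19, value 30
- 1×vase + 1×coin set: weight 19, value 26
- 1×necklace: weight 10, value 23
Best: $30.

$30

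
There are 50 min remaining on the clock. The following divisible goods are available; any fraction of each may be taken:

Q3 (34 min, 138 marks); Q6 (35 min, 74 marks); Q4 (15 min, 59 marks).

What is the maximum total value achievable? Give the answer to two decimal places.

Take in order of value per unit:
- Q3 (138/34 per unit): all 34 → value 138, running total 138.00
- Q4 (59/15 per unit): all 15 → value 59, running total 197.00
- Q6 (74/35 per unit): 1 of 35 → value 1×74/35 = 2.1143, running total 199.11
Total 199.11.

199.11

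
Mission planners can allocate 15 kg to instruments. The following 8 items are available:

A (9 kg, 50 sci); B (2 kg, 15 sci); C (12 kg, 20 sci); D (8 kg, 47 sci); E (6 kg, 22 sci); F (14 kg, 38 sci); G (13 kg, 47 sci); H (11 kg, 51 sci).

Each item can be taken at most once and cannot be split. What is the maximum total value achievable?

Check high-value combinations within 15 kg:
- A+E: mass 9+6=15, value 50+22=72
- D+E: mass 8+6=14, value 47+22=69
- B+H: mass 2+11=13, value 15+51=66
Best: 72 sci.

72 sci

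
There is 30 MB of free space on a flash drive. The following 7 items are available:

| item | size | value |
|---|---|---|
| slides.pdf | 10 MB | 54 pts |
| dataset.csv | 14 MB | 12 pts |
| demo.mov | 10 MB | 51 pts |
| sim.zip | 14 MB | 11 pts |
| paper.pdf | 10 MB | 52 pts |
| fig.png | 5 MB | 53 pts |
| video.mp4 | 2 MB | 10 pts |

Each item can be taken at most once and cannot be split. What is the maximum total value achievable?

169 pts

Check high-value combinations within 30 MB:
- slides.pdf+paper.pdf+fig.png+video.mp4: size 10+10+5+2=27, value 54+52+53+10=169
- slides.pdf+demo.mov+fig.png+video.mp4: size 10+10+5+2=27, value 54+51+53+10=168
- demo.mov+paper.pdf+fig.png+video.mp4: size 10+10+5+2=27, value 51+52+53+10=166
- slides.pdf+paper.pdf+fig.png: size 10+10+5=25, value 54+52+53=159
- slides.pdf+demo.mov+fig.png: size 10+10+5=25, value 54+51+53=158
Best: 169 pts.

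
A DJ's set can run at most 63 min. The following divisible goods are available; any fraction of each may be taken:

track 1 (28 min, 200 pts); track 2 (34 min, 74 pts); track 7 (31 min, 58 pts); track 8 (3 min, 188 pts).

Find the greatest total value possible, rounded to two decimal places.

Take in order of value per unit:
- track 8 (188/3 per unit): all 3 → value 188, running total 188.00
- track 1 (200/28 per unit): all 28 → value 200, running total 388.00
- track 2 (74/34 per unit): 32 of 34 → value 32×74/34 = 69.6471, running total 457.65
Total 457.65.

457.65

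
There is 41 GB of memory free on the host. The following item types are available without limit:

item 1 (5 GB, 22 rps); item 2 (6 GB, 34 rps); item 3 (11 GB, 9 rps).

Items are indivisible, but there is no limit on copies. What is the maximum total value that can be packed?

Best value-per-unit is item 2 at 34/6; filling with it alone gives 6×34 = 204.
Optimal mix: 1×item 1 + 6×item 2 → memory 41, value 226.

226 rps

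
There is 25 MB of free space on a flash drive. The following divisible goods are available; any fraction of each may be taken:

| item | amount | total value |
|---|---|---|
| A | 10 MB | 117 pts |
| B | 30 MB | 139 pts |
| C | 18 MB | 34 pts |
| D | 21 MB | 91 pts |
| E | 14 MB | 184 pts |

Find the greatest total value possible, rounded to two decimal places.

305.63

Take in order of value per unit:
- E (184/14 per unit): all 14 → value 184, running total 184.00
- A (117/10 per unit): all 10 → value 117, running total 301.00
- B (139/30 per unit): 1 of 30 → value 1×139/30 = 4.6333, running total 305.63
Total 305.63.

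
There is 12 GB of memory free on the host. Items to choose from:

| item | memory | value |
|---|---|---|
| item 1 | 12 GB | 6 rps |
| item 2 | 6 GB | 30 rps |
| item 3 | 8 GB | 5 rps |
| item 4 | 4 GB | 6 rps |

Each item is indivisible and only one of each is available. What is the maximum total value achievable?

Check high-value combinations within 12 GB:
- item 2+item 4: memory 6+4=10, value 30+6=36
- item 2: memory 6, value 30
- item 3+item 4: memory 8+4=12, value 5+6=11
Best: 36 rps.

36 rps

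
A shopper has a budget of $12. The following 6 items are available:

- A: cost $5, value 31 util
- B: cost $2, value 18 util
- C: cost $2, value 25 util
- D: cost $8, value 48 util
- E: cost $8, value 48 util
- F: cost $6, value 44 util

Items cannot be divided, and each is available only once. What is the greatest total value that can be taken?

Check high-value combinations within $12:
- B+C+D: cost 2+2+8=12, value 18+25+48=91
- B+C+E: cost 2+2+8=12, value 18+25+48=91
- B+C+F: cost 2+2+6=10, value 18+25+44=87
- A+F: cost 5+6=11, value 31+44=75
Best: 91 util.

91 util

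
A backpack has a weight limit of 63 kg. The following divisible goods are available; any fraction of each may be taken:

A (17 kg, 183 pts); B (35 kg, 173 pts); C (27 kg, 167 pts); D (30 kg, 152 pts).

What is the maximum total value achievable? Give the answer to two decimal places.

446.27

Take in order of value per unit:
- A (183/17 per unit): all 17 → value 183, running total 183.00
- C (167/27 per unit): all 27 → value 167, running total 350.00
- D (152/30 per unit): 19 of 30 → value 19×152/30 = 96.2667, running total 446.27
Total 446.27.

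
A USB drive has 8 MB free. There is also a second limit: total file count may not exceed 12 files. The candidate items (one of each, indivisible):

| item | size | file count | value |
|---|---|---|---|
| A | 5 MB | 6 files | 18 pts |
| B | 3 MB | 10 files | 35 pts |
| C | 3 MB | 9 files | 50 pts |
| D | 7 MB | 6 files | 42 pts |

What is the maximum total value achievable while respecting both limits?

50 pts

Feasible sets respecting both limits:
- C: size 3, file count 9, value 50
- D: size 7, file count 6, value 42
- B: size 3, file count 10, value 35
Best: 50 pts.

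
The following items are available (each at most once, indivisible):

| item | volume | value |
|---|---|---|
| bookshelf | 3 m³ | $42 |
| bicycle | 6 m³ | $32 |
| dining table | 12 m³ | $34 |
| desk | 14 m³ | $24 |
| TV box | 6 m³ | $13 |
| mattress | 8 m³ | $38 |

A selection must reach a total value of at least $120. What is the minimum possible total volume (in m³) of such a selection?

Subsets with value ≥ 120, sorted by total volume:
- bookshelf+bicycle+TV box+mattress: volume 23, value 125
- bookshelf+bicycle+dining table+TV box: volume 27, value 121
Minimum volume: 23 m³.

23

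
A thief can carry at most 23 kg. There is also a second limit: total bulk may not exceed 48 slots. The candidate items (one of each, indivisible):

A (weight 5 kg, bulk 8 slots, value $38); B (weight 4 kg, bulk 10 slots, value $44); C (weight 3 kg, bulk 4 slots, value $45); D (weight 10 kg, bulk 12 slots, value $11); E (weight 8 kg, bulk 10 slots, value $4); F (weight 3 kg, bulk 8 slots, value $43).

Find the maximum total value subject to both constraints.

Feasible sets respecting both limits:
- A+B+C+E+F: weight 23, bulk 40, value 174
- A+B+C+F: weight 15, bulk 30, value 170
- B+C+D+F: weight 20, bulk 34, value 143
Best: $174.

$174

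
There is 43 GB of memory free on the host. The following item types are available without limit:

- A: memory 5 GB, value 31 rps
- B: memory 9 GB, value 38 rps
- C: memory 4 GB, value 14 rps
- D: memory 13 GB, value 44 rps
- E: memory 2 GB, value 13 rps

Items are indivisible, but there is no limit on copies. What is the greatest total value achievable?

278 rps

Best value-per-unit is E at 13/2; filling with it alone gives 21×13 = 273.
Optimal mix: 1×A + 19×E → memory 43, value 278.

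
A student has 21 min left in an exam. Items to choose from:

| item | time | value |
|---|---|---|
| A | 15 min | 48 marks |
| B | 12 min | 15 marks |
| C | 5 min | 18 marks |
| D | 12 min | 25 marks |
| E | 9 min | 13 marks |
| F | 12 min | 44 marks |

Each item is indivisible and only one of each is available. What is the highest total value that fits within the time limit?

Check high-value combinations within 21 min:
- A+C: time 15+5=20, value 48+18=66
- C+F: time 5+12=17, value 18+44=62
- E+F: time 9+12=21, value 13+44=57
- A: time 15, value 48
Best: 66 marks.

66 marks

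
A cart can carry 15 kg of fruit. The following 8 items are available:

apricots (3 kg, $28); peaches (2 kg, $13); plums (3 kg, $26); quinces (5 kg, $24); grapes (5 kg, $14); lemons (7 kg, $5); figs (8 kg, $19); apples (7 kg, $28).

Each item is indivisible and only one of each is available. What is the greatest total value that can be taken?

This is a 0/1 knapsack; check combinations near the capacity.
- apricots+peaches+plums+apples: weight 3+2+3+7=15, value 28+13+26+28=95
- apricots+peaches+plums+quinces: weight 3+2+3+5=13, value 28+13+26+24=91
- apricots+plums+apples: weight 3+3+7=13, value 28+26+28=82
- apricots+peaches+plums+grapes: weight 3+2+3+5=13, value 28+13+26+14=81
Best: $95.

$95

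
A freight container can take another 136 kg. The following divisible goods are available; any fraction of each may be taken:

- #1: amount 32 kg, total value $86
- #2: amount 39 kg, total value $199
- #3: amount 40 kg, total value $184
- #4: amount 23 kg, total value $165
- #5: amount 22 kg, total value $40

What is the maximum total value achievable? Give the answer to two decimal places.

Take in order of value per unit:
- #4 (165/23 per unit): all 23 → value 165, running total 165.00
- #2 (199/39 per unit): all 39 → value 199, running total 364.00
- #3 (184/40 per unit): all 40 → value 184, running total 548.00
- #1 (86/32 per unit): all 32 → value 86, running total 634.00
- #5 (40/22 per unit): 2 of 22 → value 2×40/22 = 3.6364, running total 637.64
Total 637.64.

637.64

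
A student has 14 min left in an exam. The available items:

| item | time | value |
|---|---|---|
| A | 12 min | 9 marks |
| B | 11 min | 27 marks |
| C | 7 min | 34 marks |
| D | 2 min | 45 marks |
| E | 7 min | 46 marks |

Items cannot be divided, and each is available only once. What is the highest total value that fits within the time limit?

This is a 0/1 knapsack; check combinations near the capacity.
- D+E: time 2+7=9, value 45+46=91
- C+E: time 7+7=14, value 34+46=80
- C+D: time 7+2=9, value 34+45=79
- B+D: time 11+2=13, value 27+45=72
Best: 91 marks.

91 marks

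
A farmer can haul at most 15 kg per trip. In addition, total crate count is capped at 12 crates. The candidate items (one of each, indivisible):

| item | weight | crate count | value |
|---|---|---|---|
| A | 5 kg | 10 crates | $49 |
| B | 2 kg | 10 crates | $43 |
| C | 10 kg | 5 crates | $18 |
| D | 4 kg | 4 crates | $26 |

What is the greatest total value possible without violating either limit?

Feasible sets respecting both limits:
- A: weight 5, crate count 10, value 49
- C+D: weight 14, crate count 9, value 44
- B: weight 2, crate count 10, value 43
Best: $49.

$49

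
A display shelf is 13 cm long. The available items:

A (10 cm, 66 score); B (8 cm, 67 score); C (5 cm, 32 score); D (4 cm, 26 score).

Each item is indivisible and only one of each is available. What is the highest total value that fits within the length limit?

This is a 0/1 knapsack; check combinations near the capacity.
- B+C: length 8+5=13, value 67+32=99
- B+D: length 8+4=12, value 67+26=93
- B: length 8, value 67
- A: length 10, value 66
Best: 99 score.

99 score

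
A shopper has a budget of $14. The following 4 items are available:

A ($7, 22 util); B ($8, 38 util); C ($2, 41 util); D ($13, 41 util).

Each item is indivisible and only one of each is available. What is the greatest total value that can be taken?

79 util

Check high-value combinations within $14:
- B+C: cost 8+2=10, value 38+41=79
- A+C: cost 7+2=9, value 22+41=63
- C: cost 2, value 41
- D: cost 13, value 41
Best: 79 util.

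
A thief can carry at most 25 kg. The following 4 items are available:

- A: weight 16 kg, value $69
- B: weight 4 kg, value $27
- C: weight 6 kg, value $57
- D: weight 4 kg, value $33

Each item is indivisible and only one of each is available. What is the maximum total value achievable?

$129

Check high-value combinations within 25 kg:
- A+B+D: weight 16+4+4=24, value 69+27+33=129
- A+C: weight 16+6=22, value 69+57=126
- B+C+D: weight 4+6+4=14, value 27+57+33=117
- A+D: weight 16+4=20, value 69+33=102
Best: $129.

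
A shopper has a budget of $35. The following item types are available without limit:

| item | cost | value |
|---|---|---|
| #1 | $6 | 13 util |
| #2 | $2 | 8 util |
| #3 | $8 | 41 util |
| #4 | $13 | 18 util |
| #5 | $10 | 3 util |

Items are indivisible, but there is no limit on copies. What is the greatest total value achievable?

172 util

Best value-per-unit is #3 at 41/8; filling with it alone gives 4×41 = 164.
Optimal mix: 1×#2 + 4×#3 → cost 34, value 172.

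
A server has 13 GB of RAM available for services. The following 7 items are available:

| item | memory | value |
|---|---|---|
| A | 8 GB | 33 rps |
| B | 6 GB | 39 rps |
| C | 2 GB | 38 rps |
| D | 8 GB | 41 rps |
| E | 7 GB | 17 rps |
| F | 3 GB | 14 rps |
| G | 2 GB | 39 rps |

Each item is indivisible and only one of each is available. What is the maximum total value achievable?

This is a 0/1 knapsack; check combinations near the capacity.
- B+C+F+G: memory 6+2+3+2=13, value 39+38+14+39=130
- C+D+G: memory 2+8+2=12, value 38+41+39=118
- B+C+G: memory 6+2+2=10, value 39+38+39=116
Best: 130 rps.

130 rps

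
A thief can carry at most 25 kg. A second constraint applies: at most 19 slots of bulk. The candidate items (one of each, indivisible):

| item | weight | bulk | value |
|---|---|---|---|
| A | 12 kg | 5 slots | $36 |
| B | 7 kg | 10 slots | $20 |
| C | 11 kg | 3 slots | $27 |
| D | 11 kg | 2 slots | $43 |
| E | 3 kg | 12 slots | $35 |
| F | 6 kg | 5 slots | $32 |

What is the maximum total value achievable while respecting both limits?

Feasible sets respecting both limits:
- D+E+F: weight 20, bulk 19, value 110
- C+D+E: weight 25, bulk 17, value 105
- B+D+F: weight 24, bulk 17, value 95
Best: $110.

$110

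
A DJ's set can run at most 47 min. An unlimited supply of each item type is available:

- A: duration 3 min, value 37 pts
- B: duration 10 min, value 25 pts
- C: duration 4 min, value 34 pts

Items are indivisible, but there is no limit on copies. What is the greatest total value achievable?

555 pts

Best value-per-unit is A at 37/3, and filling with it alone uses duration 15×3=45. No mix of the others beats 15×37 = 555.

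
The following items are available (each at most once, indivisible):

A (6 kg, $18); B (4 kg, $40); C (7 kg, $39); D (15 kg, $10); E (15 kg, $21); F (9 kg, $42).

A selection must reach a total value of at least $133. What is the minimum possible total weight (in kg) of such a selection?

Subsets with value ≥ 133, sorted by total weight:
- A+B+C+F: weight 26, value 139
- B+C+E+F: weight 35, value 142
- A+B+C+E+F: weight 41, value 160
- A+B+C+D+F: weight 41, value 149
Minimum weight: 26 kg.

26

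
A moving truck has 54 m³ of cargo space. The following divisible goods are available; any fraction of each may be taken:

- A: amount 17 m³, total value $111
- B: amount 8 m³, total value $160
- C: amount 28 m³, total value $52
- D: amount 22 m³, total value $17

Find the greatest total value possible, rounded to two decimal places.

323.77

Take in order of value per unit:
- B (160/8 per unit): all 8 → value 160, running total 160.00
- A (111/17 per unit): all 17 → value 111, running total 271.00
- C (52/28 per unit): all 28 → value 52, running total 323.00
- D (17/22 per unit): 1 of 22 → value 1×17/22 = 0.7727, running total 323.77
Total 323.77.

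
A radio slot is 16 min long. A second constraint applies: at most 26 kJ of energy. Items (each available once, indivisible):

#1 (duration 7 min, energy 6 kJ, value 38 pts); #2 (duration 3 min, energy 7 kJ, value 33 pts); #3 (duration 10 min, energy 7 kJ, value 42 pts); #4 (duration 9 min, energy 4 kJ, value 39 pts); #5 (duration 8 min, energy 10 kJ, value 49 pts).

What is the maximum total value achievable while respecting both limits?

87 pts

Feasible sets respecting both limits:
- #1+#5: duration 15, energy 16, value 87
- #2+#5: duration 11, energy 17, value 82
- #1+#4: duration 16, energy 10, value 77
Best: 87 pts.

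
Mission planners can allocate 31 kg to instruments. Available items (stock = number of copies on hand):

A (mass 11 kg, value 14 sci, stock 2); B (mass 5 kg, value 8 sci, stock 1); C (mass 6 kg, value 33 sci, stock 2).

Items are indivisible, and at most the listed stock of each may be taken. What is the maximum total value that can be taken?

88 sci

Best selections within mass 31 and stock limits:
- 1×A + 1×B + 2×C: mass 28, value 88
- 1×A + 2×C: mass 23, value 80
- 1×B + 2×C: mass 17, value 74
- 2×C: mass 12, value 66
Best: 88 sci.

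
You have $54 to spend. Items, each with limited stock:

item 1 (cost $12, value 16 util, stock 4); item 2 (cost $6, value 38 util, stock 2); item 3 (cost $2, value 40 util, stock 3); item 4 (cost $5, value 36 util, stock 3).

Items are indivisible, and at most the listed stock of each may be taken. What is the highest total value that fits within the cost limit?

320 util

Best selections within cost 54 and stock limits:
- 1×item 1 + 2×item 2 + 3×item 3 + 3×item 4: cost 45, value 320
- 2×item 2 + 3×item 3 + 3×item 4: cost 33, value 304
- 2×item 1 + 2×item 2 + 3×item 3 + 2×item 4: cost 52, value 300
- 2×item 1 + 1×item 2 + 3×item 3 + 3×item 4: cost 51, value 298
Best: 320 util.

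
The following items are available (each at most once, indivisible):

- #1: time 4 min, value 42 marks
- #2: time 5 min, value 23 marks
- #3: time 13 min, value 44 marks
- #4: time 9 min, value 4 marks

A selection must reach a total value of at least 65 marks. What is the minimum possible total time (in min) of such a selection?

9

Subsets with value ≥ 65, sorted by total time:
- #1+#2: time 9, value 65
- #1+#3: time 17, value 86
- #1+#2+#4: time 18, value 69
Minimum time: 9 min.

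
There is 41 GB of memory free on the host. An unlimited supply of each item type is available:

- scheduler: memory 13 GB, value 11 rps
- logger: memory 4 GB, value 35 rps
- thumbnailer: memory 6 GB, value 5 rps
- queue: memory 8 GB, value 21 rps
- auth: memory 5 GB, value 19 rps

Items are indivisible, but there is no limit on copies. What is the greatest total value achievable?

350 rps

Best value-per-unit is logger at 35/4, and filling with it alone uses memory 10×4=40. No mix of the others beats 10×35 = 350.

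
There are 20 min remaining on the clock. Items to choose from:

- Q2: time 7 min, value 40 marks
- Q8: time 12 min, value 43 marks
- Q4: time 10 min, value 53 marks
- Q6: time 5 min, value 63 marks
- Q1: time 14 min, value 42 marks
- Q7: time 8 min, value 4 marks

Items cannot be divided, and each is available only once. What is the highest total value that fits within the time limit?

Check high-value combinations within 20 min:
- Q4+Q6: time 10+5=15, value 53+63=116
- Q2+Q6+Q7: time 7+5+8=20, value 40+63+4=107
- Q8+Q6: time 12+5=17, value 43+63=106
Best: 116 marks.

116 marks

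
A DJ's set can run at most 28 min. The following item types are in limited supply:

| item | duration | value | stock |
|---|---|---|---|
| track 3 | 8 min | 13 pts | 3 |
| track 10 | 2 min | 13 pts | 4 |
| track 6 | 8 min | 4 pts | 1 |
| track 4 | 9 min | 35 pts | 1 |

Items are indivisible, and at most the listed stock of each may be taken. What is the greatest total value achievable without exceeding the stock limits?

100 pts

Best selections within duration 28 and stock limits:
- 1×track 3 + 4×track 10 + 1×track 4: duration 25, value 100
- 4×track 10 + 1×track 6 + 1×track 4: duration 25, value 91
Best: 100 pts.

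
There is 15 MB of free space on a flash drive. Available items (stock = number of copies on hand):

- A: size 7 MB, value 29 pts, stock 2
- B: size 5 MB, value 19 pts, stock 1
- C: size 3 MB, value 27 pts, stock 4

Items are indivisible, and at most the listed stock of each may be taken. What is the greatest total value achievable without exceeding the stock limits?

108 pts

Best selections within size 15 and stock limits:
- 4×C: size 12, value 108
- 1×B + 3×C: size 14, value 100
Best: 108 pts.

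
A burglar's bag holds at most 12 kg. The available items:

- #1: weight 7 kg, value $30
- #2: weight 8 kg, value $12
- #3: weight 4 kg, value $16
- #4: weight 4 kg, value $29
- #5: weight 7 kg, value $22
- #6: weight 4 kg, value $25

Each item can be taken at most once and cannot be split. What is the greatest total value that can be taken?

Check high-value combinations within 12 kg:
- #3+#4+#6: weight 4+4+4=12, value 16+29+25=70
- #1+#4: weight 7+4=11, value 30+29=59
- #1+#6: weight 7+4=11, value 30+25=55
Best: $70.

$70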